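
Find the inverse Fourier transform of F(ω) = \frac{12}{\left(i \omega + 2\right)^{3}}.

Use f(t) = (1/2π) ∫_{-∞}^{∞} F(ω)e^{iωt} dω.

f(t) = 6 t^{2} e^{- 2 t} u\left(t\right)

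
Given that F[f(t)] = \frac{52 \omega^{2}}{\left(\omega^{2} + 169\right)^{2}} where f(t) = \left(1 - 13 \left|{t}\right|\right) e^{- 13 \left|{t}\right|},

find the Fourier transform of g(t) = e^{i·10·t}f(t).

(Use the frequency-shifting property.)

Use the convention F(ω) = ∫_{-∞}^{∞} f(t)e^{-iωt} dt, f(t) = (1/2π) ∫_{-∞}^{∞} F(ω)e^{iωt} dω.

F[g](ω) = \frac{52 \left(\omega - 10\right)^{2}}{\left(\left(\omega - 10\right)^{2} + 169\right)^{2}}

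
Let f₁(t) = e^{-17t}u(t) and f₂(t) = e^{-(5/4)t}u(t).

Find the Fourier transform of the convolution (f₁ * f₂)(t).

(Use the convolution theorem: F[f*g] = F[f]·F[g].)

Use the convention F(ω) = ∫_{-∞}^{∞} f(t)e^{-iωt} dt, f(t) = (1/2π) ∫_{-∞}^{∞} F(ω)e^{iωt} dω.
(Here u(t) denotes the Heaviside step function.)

F[f₁*f₂](ω) = \frac{4}{\left(i \omega + 17\right) \left(4 i \omega + 5\right)}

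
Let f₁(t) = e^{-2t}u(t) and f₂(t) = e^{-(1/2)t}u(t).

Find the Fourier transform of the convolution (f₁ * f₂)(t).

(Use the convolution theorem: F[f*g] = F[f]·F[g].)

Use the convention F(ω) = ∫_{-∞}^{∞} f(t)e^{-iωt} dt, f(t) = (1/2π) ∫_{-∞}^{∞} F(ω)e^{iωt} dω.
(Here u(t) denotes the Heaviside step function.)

F[f₁*f₂](ω) = \frac{2}{\left(i \omega + 2\right) \left(2 i \omega + 1\right)}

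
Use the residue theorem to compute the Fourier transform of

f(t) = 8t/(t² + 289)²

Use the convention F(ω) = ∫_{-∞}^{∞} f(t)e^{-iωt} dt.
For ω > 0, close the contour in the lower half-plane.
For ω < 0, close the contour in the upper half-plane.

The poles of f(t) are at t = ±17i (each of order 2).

Let g(z) = f(z)e^{-iωz}; for large |z| the factor e^{-iωz} decays in the lower half-plane when ω > 0 and in the upper half-plane when ω < 0.

Case ω > 0 (lower half-plane, clockwise contour ⇒ F(ω) = -2πi·ΣRes):
  Res_{z = - 17 i} g(z) = \frac{2 \omega e^{- 17 \omega}}{17} (pole of order 2)
  F(ω) = -2πi·ΣRes = - \frac{4 i \pi \omega e^{- 17 \omega}}{17}

Case ω < 0 (upper half-plane, counterclockwise contour ⇒ F(ω) = +2πi·ΣRes):
  Res_{z = 17 i} g(z) = - \frac{2 \omega e^{17 \omega}}{17} (pole of order 2)
  F(ω) = 2πi·ΣRes = - \frac{4 i \pi \omega e^{17 \omega}}{17}

Both cases combine into a single formula in |ω|:

F(ω) = - \frac{4 i \pi \omega e^{- 17 \left|{\omega}\right|}}{17}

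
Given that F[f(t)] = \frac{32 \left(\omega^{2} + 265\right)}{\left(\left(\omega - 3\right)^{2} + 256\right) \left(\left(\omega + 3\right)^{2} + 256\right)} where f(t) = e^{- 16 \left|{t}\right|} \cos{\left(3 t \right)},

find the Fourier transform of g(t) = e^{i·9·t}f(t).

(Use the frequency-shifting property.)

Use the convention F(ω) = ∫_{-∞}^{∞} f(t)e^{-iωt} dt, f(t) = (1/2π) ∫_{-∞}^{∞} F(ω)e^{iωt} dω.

F[g](ω) = \frac{32 \left(\left(\omega - 9\right)^{2} + 265\right)}{\left(\left(\omega - 12\right)^{2} + 256\right) \left(\left(\omega - 6\right)^{2} + 256\right)}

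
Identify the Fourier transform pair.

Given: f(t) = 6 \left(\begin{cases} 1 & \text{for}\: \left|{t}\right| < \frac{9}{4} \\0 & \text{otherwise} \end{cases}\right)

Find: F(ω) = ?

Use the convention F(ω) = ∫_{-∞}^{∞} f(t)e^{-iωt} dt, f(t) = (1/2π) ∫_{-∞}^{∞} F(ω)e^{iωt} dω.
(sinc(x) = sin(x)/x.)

F(ω) = 27 \operatorname{sinc}{\left(\frac{9 \omega}{4} \right)}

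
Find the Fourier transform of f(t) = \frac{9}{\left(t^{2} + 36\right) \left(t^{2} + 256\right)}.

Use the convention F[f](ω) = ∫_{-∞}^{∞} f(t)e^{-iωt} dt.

F(ω) = \frac{3 \pi \left(8 e^{10 \left|{\omega}\right|} - 3\right) e^{- 16 \left|{\omega}\right|}}{3520}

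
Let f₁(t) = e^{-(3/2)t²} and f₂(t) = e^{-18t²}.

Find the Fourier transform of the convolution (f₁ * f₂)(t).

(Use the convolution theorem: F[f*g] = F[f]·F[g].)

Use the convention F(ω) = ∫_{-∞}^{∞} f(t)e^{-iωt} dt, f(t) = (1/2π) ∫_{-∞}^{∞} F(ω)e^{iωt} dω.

F[f₁*f₂](ω) = \frac{\sqrt{3} \pi e^{- \frac{13 \omega^{2}}{72}}}{9}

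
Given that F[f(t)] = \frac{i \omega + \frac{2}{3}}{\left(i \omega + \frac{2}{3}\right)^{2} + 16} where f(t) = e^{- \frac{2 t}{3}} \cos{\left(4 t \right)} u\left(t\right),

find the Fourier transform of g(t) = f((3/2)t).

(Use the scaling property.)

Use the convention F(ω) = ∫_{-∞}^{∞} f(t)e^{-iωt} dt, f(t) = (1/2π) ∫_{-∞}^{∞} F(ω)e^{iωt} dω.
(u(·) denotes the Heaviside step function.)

F[g](ω) = \frac{i \omega + 1}{\left(i \omega + 1\right)^{2} + 36}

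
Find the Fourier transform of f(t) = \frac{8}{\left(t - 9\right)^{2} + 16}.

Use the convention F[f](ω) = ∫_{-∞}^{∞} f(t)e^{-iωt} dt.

F(ω) = 2 \pi e^{- 9 i \omega - 4 \left|{\omega}\right|}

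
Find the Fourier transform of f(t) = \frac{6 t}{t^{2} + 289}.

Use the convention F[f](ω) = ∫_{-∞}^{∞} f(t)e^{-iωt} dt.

F(ω) = - 6 i \pi e^{- 17 \left|{\omega}\right|} \operatorname{sign}{\left(\omega \right)}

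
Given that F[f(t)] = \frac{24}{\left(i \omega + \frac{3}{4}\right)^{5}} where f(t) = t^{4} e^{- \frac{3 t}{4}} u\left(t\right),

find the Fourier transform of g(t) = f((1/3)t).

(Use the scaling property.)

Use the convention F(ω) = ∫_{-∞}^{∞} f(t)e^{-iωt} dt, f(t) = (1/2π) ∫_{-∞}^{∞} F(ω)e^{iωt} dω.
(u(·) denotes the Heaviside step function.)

F[g](ω) = \frac{8192}{27 \left(4 i \omega + 1\right)^{5}}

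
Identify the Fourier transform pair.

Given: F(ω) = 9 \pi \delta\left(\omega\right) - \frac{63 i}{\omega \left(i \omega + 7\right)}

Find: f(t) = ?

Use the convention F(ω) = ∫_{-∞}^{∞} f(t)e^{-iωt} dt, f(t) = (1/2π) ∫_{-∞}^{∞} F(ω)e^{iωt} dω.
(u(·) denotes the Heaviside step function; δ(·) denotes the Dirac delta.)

f(t) = 9 \left(1 - e^{- 7 t}\right) u\left(t\right)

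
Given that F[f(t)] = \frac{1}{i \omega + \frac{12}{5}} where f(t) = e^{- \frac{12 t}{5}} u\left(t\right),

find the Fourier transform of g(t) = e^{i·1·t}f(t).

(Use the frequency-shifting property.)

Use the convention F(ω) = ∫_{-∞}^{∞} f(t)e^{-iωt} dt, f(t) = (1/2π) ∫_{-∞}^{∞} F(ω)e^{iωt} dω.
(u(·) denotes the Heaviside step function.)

F[g](ω) = \frac{5}{5 i \left(\omega - 1\right) + 12}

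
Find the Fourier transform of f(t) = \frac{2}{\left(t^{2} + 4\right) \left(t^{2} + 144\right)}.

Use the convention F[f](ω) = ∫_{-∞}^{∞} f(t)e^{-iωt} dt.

F(ω) = \frac{\pi \left(6 e^{10 \left|{\omega}\right|} - 1\right) e^{- 12 \left|{\omega}\right|}}{840}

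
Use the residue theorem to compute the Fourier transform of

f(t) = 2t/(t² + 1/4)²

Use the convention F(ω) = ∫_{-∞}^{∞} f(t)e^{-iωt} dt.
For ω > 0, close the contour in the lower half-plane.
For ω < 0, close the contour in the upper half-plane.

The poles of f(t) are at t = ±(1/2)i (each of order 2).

Let g(z) = f(z)e^{-iωz}; for large |z| the factor e^{-iωz} decays in the lower half-plane when ω > 0 and in the upper half-plane when ω < 0.

Case ω > 0 (lower half-plane, clockwise contour ⇒ F(ω) = -2πi·ΣRes):
  Res_{z = - \frac{i}{2}} g(z) = \omega e^{- \frac{\omega}{2}} (pole of order 2)
  F(ω) = -2πi·ΣRes = - 2 i \pi \omega e^{- \frac{\omega}{2}}

Case ω < 0 (upper half-plane, counterclockwise contour ⇒ F(ω) = +2πi·ΣRes):
  Res_{z = \frac{i}{2}} g(z) = - \omega e^{\frac{\omega}{2}} (pole of order 2)
  F(ω) = 2πi·ΣRes = - 2 i \pi \omega e^{\frac{\omega}{2}}

Both cases combine into a single formula in |ω|:

F(ω) = - 2 i \pi \omega e^{- \frac{\left|{\omega}\right|}{2}}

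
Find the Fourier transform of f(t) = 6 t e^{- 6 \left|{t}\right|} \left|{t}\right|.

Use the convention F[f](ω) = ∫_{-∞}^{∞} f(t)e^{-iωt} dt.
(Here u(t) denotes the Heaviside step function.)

F(ω) = \frac{24 i \omega \left(\omega^{2} - 108\right)}{\left(\omega^{2} + 36\right)^{3}}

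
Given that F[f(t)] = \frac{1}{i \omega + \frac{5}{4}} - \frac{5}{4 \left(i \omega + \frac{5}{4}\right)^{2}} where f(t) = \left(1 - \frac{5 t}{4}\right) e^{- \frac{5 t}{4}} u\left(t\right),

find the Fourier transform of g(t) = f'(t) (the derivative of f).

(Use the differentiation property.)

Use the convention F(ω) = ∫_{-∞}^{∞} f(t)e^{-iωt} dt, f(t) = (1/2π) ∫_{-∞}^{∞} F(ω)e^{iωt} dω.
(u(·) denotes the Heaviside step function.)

F[g](ω) = \frac{16 \omega^{2}}{16 \omega^{2} - 40 i \omega - 25}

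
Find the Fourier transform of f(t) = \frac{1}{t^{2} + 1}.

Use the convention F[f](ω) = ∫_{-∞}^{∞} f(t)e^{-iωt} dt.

F(ω) = \pi e^{- \left|{\omega}\right|}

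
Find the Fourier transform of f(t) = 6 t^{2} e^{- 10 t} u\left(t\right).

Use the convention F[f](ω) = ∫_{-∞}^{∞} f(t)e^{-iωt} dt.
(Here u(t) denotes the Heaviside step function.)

F(ω) = \frac{12}{\left(i \omega + 10\right)^{3}}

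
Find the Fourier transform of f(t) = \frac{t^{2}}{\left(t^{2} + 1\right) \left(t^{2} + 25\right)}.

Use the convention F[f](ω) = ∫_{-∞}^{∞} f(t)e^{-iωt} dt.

F(ω) = \frac{\pi \left(5 - e^{4 \left|{\omega}\right|}\right) e^{- 5 \left|{\omega}\right|}}{24}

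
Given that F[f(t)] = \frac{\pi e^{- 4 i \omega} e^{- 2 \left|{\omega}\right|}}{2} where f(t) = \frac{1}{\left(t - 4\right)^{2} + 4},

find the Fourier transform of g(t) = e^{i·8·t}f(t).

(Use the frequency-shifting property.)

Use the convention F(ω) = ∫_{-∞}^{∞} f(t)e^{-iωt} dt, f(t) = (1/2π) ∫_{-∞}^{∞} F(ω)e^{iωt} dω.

F[g](ω) = \frac{\pi e^{- 4 i \left(\omega - 8\right) - 2 \left|{\omega - 8}\right|}}{2}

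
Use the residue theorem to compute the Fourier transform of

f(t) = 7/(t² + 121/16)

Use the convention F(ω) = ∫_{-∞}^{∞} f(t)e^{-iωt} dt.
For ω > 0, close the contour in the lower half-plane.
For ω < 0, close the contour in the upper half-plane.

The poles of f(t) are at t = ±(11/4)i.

Let g(z) = f(z)e^{-iωz}; for large |z| the factor e^{-iωz} decays in the lower half-plane when ω > 0 and in the upper half-plane when ω < 0.

Case ω > 0 (lower half-plane, clockwise contour ⇒ F(ω) = -2πi·ΣRes):
  Res_{z = - \frac{11 i}{4}} g(z) = \frac{14 i e^{- \frac{11 \omega}{4}}}{11}
  F(ω) = -2πi·ΣRes = \frac{28 \pi e^{- \frac{11 \omega}{4}}}{11}

Case ω < 0 (upper half-plane, counterclockwise contour ⇒ F(ω) = +2πi·ΣRes):
  Res_{z = \frac{11 i}{4}} g(z) = - \frac{14 i e^{\frac{11 \omega}{4}}}{11}
  F(ω) = 2πi·ΣRes = \frac{28 \pi e^{\frac{11 \omega}{4}}}{11}

Both cases combine into a single formula in |ω|:

F(ω) = \frac{28 \pi e^{- \frac{11 \left|{\omega}\right|}{4}}}{11}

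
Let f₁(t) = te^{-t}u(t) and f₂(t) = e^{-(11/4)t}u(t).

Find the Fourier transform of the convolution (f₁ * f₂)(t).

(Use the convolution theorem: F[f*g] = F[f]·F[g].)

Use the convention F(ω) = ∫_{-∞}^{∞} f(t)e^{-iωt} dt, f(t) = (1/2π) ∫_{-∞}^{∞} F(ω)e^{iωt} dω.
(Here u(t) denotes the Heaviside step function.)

F[f₁*f₂](ω) = \frac{4}{\left(i \omega + 1\right)^{2} \left(4 i \omega + 11\right)}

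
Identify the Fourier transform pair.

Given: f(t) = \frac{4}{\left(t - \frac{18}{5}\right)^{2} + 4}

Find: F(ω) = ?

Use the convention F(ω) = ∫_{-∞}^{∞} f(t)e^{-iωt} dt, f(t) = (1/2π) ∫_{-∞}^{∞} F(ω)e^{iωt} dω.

F(ω) = 2 \pi e^{- \frac{18 i \omega}{5} - 2 \left|{\omega}\right|}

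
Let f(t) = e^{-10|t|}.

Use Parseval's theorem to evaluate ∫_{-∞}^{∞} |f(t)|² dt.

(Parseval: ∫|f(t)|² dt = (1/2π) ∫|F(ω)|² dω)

∫|f(t)|² dt = \frac{1}{10}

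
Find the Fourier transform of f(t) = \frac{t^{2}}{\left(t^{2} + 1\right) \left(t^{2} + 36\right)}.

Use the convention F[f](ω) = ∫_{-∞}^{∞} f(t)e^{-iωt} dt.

F(ω) = \frac{\pi \left(6 - e^{5 \left|{\omega}\right|}\right) e^{- 6 \left|{\omega}\right|}}{35}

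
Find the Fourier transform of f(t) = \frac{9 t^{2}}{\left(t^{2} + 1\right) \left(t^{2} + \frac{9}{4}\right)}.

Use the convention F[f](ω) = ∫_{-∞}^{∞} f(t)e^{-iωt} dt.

F(ω) = - \frac{36 \pi e^{- \left|{\omega}\right|}}{5} + \frac{54 \pi e^{- \frac{3 \left|{\omega}\right|}{2}}}{5}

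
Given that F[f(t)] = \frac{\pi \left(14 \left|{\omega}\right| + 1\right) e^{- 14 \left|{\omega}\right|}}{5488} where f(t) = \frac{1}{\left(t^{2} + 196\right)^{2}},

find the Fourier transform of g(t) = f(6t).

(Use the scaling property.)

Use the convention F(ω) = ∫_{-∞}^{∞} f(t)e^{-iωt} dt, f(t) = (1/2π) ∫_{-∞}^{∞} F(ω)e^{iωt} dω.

F[g](ω) = \frac{\pi \left(7 \left|{\omega}\right| + 3\right) e^{- \frac{7 \left|{\omega}\right|}{3}}}{98784}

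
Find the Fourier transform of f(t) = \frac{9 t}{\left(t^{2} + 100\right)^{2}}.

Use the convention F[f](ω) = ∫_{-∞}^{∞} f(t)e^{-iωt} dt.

F(ω) = - \frac{9 i \pi \omega e^{- 10 \left|{\omega}\right|}}{20}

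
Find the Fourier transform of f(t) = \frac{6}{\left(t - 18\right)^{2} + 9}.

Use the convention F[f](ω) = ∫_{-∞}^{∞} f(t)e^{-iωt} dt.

F(ω) = 2 \pi e^{- 18 i \omega - 3 \left|{\omega}\right|}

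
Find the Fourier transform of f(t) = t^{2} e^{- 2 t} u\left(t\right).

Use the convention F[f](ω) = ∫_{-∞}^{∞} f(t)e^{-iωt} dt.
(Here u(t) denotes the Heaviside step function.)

F(ω) = \frac{2}{\left(i \omega + 2\right)^{3}}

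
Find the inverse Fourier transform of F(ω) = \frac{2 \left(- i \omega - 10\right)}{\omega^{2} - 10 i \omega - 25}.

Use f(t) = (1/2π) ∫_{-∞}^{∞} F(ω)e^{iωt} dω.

f(t) = 2 \left(5 t + 1\right) e^{- 5 t} u\left(t\right)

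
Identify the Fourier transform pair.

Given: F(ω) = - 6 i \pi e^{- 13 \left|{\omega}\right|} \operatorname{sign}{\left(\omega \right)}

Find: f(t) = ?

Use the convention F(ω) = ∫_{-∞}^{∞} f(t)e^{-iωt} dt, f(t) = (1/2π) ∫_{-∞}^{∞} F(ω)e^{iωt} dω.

f(t) = \frac{6 t}{t^{2} + 169}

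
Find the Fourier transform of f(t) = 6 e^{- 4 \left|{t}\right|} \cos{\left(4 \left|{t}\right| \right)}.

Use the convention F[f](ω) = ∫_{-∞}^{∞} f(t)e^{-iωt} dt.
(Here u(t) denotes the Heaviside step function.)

F(ω) = \frac{48 \left(\omega^{2} + 32\right)}{\omega^{4} + 1024}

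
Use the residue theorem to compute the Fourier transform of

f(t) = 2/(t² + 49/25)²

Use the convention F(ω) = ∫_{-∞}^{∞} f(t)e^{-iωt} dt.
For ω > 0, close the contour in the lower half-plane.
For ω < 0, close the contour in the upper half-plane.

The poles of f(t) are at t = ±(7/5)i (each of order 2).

Let g(z) = f(z)e^{-iωz}; for large |z| the factor e^{-iωz} decays in the lower half-plane when ω > 0 and in the upper half-plane when ω < 0.

Case ω > 0 (lower half-plane, clockwise contour ⇒ F(ω) = -2πi·ΣRes):
  Res_{z = - \frac{7 i}{5}} g(z) = \frac{25 i \left(7 \omega + 5\right) e^{- \frac{7 \omega}{5}}}{686} (pole of order 2)
  F(ω) = -2πi·ΣRes = \frac{25 \pi \left(7 \omega + 5\right) e^{- \frac{7 \omega}{5}}}{343}

Case ω < 0 (upper half-plane, counterclockwise contour ⇒ F(ω) = +2πi·ΣRes):
  Res_{z = \frac{7 i}{5}} g(z) = \frac{25 i \left(7 \omega - 5\right) e^{\frac{7 \omega}{5}}}{686} (pole of order 2)
  F(ω) = 2πi·ΣRes = \frac{25 \pi \left(5 - 7 \omega\right) e^{\frac{7 \omega}{5}}}{343}

Both cases combine into a single formula in |ω|:

F(ω) = \frac{25 \pi \left(7 \left|{\omega}\right| + 5\right) e^{- \frac{7 \left|{\omega}\right|}{5}}}{343}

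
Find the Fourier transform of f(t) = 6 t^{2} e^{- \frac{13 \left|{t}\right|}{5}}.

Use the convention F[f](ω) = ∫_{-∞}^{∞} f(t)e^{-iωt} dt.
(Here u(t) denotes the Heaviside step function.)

F(ω) = \frac{39000 \left(169 - 75 \omega^{2}\right)}{\left(25 \omega^{2} + 169\right)^{3}}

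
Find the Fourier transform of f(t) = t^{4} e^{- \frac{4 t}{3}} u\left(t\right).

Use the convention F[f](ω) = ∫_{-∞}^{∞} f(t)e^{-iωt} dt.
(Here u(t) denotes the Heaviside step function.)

F(ω) = \frac{5832}{\left(3 i \omega + 4\right)^{5}}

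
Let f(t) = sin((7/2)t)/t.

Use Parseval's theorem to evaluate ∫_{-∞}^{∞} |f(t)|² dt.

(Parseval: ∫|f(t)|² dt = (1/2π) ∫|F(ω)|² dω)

∫|f(t)|² dt = \frac{7 \pi}{2}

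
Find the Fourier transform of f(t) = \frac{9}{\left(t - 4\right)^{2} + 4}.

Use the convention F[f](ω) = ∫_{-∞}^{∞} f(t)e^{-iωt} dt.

F(ω) = \frac{9 \pi e^{- 4 i \omega - 2 \left|{\omega}\right|}}{2}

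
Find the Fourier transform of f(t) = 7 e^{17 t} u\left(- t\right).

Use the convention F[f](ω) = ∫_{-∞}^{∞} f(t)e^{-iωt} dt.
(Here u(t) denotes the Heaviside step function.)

F(ω) = - \frac{7}{i \omega - 17}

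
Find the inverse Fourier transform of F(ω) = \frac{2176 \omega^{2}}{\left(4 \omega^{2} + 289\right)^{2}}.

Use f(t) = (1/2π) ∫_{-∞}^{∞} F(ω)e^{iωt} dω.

f(t) = 4 \left(1 - \frac{17 \left|{t}\right|}{2}\right) e^{- \frac{17 \left|{t}\right|}{2}}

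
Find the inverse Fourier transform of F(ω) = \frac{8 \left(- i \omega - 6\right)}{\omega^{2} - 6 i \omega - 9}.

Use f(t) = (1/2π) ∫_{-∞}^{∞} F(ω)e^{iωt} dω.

f(t) = 8 \left(3 t + 1\right) e^{- 3 t} u\left(t\right)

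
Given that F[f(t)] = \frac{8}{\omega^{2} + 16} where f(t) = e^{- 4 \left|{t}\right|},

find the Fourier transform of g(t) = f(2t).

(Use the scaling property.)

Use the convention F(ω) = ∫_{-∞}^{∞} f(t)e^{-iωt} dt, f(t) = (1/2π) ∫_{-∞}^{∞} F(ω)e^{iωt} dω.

F[g](ω) = \frac{16}{\omega^{2} + 64}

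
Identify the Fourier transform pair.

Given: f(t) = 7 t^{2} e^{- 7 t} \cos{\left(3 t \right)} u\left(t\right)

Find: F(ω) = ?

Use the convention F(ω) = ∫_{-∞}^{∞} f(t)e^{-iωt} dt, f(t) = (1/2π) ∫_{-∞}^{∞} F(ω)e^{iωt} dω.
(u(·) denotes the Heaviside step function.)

F(ω) = \frac{14 \left(- 27 i \omega + \left(i \omega + 7\right)^{3} - 189\right)}{\left(\left(i \omega + 7\right)^{2} + 9\right)^{3}}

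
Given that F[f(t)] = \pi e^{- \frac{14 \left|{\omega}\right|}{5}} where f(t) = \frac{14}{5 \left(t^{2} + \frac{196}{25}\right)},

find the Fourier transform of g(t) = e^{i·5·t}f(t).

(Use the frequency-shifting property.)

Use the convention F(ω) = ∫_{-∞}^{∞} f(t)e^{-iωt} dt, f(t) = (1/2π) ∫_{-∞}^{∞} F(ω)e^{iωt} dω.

F[g](ω) = \pi e^{- \frac{14 \left|{\omega - 5}\right|}{5}}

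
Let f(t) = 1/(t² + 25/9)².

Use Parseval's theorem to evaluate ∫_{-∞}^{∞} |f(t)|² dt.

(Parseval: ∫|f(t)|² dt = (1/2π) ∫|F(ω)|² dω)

∫|f(t)|² dt = \frac{2187 \pi}{250000}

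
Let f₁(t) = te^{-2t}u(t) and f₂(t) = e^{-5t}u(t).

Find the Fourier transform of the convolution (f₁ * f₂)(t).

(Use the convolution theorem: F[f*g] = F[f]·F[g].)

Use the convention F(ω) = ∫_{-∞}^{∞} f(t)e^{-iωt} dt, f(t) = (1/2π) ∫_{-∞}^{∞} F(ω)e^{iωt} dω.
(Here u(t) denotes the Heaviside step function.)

F[f₁*f₂](ω) = \frac{1}{\left(i \omega + 2\right)^{2} \left(i \omega + 5\right)}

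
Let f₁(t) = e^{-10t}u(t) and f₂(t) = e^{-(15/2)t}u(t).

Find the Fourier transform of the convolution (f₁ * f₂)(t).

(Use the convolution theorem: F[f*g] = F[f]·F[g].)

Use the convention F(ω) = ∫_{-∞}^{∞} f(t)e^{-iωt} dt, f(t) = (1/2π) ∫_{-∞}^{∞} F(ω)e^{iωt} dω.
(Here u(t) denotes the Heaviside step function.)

F[f₁*f₂](ω) = \frac{2}{\left(i \omega + 10\right) \left(2 i \omega + 15\right)}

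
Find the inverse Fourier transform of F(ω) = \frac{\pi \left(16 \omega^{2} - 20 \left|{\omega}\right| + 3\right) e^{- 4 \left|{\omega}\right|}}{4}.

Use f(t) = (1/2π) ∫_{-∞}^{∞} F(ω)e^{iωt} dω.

f(t) = \frac{8 t^{4}}{\left(t^{2} + 16\right)^{3}}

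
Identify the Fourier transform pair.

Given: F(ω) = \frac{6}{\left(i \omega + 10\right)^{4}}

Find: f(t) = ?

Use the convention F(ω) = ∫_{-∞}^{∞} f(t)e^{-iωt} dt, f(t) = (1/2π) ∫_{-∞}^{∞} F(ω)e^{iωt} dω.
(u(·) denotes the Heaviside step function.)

f(t) = t^{3} e^{- 10 t} u\left(t\right)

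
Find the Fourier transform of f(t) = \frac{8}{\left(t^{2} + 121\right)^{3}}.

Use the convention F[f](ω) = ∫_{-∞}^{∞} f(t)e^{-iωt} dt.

F(ω) = \frac{\pi \left(121 \omega^{2} + 33 \left|{\omega}\right| + 3\right) e^{- 11 \left|{\omega}\right|}}{161051}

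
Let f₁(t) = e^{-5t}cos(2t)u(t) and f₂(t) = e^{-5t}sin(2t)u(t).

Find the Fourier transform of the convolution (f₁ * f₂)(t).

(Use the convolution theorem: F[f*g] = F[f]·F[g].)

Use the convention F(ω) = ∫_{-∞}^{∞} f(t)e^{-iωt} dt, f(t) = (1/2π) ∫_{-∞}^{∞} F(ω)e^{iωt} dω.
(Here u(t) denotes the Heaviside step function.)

F[f₁*f₂](ω) = \frac{2 \left(i \omega + 5\right)}{\left(\left(i \omega + 5\right)^{2} + 4\right)^{2}}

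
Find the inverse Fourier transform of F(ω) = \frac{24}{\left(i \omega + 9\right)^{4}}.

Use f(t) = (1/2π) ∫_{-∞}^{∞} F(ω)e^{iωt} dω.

f(t) = 4 t^{3} e^{- 9 t} u\left(t\right)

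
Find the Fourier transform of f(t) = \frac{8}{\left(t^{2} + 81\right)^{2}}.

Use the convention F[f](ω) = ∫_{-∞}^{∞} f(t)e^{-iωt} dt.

F(ω) = \frac{4 \pi \left(9 \left|{\omega}\right| + 1\right) e^{- 9 \left|{\omega}\right|}}{729}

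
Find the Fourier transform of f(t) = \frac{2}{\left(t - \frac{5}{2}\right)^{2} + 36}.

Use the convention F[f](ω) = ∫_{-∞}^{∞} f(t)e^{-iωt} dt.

F(ω) = \frac{\pi e^{- \frac{5 i \omega}{2} - 6 \left|{\omega}\right|}}{3}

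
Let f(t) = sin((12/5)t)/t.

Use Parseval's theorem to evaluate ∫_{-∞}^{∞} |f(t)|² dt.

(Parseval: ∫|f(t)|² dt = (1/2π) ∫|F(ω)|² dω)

∫|f(t)|² dt = \frac{12 \pi}{5}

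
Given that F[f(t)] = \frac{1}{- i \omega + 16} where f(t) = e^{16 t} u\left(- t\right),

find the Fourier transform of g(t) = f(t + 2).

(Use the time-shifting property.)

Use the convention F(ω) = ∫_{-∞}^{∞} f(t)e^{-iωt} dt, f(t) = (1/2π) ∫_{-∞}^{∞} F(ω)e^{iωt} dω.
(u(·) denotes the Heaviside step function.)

F[g](ω) = - \frac{e^{2 i \omega}}{i \omega - 16}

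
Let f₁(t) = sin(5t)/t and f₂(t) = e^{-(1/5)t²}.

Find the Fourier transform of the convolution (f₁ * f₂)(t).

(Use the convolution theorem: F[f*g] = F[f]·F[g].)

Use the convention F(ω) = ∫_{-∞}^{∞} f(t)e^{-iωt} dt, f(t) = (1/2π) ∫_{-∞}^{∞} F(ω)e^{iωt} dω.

F[f₁*f₂](ω) = \begin{cases} \sqrt{5} \pi^{\frac{3}{2}} e^{- \frac{5 \omega^{2}}{4}} & \text{for}\: \omega > -5 \wedge \omega < 5 \\0 & \text{otherwise} \end{cases}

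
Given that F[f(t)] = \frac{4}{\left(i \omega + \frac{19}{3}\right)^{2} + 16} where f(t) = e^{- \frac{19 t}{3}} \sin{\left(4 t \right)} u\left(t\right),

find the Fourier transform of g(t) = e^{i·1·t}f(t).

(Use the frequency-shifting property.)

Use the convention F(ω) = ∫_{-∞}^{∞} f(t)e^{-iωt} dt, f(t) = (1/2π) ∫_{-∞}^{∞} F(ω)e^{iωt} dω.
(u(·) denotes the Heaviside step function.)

F[g](ω) = \frac{36}{\left(3 i \left(\omega - 1\right) + 19\right)^{2} + 144}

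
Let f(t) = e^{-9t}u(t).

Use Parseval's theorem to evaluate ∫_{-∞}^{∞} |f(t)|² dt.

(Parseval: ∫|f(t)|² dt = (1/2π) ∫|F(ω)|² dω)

∫|f(t)|² dt = \frac{1}{18}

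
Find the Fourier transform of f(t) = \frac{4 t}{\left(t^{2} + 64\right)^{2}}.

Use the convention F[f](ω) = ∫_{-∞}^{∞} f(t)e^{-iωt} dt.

F(ω) = - \frac{i \pi \omega e^{- 8 \left|{\omega}\right|}}{4}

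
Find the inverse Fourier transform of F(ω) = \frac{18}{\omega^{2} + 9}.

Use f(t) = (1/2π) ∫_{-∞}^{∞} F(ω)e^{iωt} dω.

f(t) = 3 e^{- 3 \left|{t}\right|}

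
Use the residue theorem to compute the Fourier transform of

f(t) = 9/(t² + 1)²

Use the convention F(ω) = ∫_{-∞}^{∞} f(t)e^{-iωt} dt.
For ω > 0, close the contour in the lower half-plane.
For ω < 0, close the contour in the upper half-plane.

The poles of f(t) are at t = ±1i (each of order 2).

Let g(z) = f(z)e^{-iωz}; for large |z| the factor e^{-iωz} decays in the lower half-plane when ω > 0 and in the upper half-plane when ω < 0.

Case ω > 0 (lower half-plane, clockwise contour ⇒ F(ω) = -2πi·ΣRes):
  Res_{z = - i} g(z) = \frac{9 i \left(\omega + 1\right) e^{- \omega}}{4} (pole of order 2)
  F(ω) = -2πi·ΣRes = \frac{9 \pi \left(\omega + 1\right) e^{- \omega}}{2}

Case ω < 0 (upper half-plane, counterclockwise contour ⇒ F(ω) = +2πi·ΣRes):
  Res_{z = i} g(z) = \frac{9 i \left(\omega - 1\right) e^{\omega}}{4} (pole of order 2)
  F(ω) = 2πi·ΣRes = \frac{9 \pi \left(1 - \omega\right) e^{\omega}}{2}

Both cases combine into a single formula in |ω|:

F(ω) = \frac{9 \pi \left(\left|{\omega}\right| + 1\right) e^{- \left|{\omega}\right|}}{2}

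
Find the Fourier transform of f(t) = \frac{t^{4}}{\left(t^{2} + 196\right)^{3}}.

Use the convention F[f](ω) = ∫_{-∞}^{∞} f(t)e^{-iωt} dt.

F(ω) = \frac{\pi \left(196 \omega^{2} - 70 \left|{\omega}\right| + 3\right) e^{- 14 \left|{\omega}\right|}}{112}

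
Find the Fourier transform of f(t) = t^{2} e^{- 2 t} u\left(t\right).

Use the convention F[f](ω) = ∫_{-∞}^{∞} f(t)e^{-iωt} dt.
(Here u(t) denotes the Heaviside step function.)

F(ω) = \frac{2}{\left(i \omega + 2\right)^{3}}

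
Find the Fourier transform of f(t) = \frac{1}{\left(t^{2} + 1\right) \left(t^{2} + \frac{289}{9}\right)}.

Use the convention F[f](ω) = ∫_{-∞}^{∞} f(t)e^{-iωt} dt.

F(ω) = \frac{9 \pi e^{- \left|{\omega}\right|}}{280} - \frac{27 \pi e^{- \frac{17 \left|{\omega}\right|}{3}}}{4760}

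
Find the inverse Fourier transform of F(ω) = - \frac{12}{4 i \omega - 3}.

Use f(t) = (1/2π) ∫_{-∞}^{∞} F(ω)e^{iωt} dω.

f(t) = 3 e^{\frac{3 t}{4}} u\left(- t\right)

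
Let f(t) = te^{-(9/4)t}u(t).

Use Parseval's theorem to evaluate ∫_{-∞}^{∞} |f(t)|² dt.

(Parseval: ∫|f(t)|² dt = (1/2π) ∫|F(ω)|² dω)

∫|f(t)|² dt = \frac{16}{729}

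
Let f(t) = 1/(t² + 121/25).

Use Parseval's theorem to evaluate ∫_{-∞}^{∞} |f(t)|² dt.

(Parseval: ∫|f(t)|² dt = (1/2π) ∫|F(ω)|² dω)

∫|f(t)|² dt = \frac{125 \pi}{2662}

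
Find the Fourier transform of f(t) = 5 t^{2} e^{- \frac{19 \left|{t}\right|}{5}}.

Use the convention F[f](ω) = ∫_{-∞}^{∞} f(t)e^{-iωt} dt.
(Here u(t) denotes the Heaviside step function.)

F(ω) = \frac{47500 \left(361 - 75 \omega^{2}\right)}{\left(25 \omega^{2} + 361\right)^{3}}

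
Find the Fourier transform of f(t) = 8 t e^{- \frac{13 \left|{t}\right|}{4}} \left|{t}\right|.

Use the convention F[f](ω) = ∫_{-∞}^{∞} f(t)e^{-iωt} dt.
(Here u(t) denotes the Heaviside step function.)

F(ω) = \frac{8192 i \omega \left(16 \omega^{2} - 507\right)}{\left(16 \omega^{2} + 169\right)^{3}}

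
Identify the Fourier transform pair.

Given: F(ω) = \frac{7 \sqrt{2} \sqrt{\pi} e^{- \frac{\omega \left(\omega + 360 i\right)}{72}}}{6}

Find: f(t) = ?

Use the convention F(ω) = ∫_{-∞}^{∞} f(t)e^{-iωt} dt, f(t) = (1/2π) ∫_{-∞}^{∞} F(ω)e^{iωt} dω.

f(t) = 7 e^{- 18 \left(t - 5\right)^{2}}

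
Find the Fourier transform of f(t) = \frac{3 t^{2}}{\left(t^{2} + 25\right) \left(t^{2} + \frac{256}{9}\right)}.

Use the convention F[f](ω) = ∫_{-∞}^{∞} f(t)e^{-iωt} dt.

F(ω) = - \frac{135 \pi e^{- 5 \left|{\omega}\right|}}{31} + \frac{144 \pi e^{- \frac{16 \left|{\omega}\right|}{3}}}{31}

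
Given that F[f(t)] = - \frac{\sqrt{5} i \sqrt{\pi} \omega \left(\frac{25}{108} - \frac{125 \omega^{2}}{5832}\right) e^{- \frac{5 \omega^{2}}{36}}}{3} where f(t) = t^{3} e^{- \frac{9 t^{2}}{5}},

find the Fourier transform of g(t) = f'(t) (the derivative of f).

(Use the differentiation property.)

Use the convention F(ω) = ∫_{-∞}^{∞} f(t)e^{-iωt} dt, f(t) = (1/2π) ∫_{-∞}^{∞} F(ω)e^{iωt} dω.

F[g](ω) = \frac{25 \sqrt{5} \sqrt{\pi} \omega^{2} \left(54 - 5 \omega^{2}\right) e^{- \frac{5 \omega^{2}}{36}}}{17496}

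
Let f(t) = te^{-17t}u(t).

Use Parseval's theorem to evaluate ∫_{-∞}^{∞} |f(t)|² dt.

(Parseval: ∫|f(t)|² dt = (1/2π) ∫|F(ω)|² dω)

∫|f(t)|² dt = \frac{1}{19652}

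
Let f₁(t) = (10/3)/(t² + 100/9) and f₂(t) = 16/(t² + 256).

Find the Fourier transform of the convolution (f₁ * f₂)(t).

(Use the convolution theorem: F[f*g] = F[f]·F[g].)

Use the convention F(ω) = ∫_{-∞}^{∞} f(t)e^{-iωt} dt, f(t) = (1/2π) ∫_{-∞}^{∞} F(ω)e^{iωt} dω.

F[f₁*f₂](ω) = \pi^{2} e^{- \frac{58 \left|{\omega}\right|}{3}}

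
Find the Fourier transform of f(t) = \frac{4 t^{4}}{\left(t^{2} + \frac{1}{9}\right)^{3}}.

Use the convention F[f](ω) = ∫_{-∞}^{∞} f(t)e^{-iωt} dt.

F(ω) = \frac{\pi \left(\omega^{2} - 15 \left|{\omega}\right| + 27\right) e^{- \frac{\left|{\omega}\right|}{3}}}{6}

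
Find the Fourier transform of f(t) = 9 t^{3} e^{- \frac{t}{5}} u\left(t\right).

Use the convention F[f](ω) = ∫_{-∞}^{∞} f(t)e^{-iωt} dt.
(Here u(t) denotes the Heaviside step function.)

F(ω) = \frac{33750}{\left(5 i \omega + 1\right)^{4}}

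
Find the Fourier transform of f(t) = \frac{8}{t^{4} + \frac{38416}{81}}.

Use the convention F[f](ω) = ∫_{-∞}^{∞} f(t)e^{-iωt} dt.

F(ω) = \frac{27 \pi e^{- \frac{7 \sqrt{2} \left|{\omega}\right|}{3}} \sin{\left(\frac{7 \sqrt{2} \left|{\omega}\right|}{3} + \frac{\pi}{4} \right)}}{343}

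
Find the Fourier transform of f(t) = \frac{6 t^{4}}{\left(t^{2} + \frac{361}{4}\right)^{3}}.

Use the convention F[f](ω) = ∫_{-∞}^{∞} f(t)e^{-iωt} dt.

F(ω) = \frac{3 \pi \left(361 \omega^{2} - 190 \left|{\omega}\right| + 12\right) e^{- \frac{19 \left|{\omega}\right|}{2}}}{152}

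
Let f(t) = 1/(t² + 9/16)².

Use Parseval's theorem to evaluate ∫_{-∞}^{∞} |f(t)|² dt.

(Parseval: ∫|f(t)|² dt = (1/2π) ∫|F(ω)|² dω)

∫|f(t)|² dt = \frac{5120 \pi}{2187}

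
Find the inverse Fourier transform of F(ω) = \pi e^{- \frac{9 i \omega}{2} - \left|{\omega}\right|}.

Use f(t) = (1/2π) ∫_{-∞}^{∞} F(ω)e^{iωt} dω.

f(t) = \frac{1}{\left(t - \frac{9}{2}\right)^{2} + 1}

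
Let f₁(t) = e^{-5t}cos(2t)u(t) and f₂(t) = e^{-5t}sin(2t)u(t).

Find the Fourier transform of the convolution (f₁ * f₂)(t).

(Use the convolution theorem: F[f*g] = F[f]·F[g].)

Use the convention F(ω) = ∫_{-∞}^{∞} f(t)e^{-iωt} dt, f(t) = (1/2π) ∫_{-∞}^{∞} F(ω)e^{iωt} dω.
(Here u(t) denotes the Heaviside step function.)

F[f₁*f₂](ω) = \frac{2 \left(i \omega + 5\right)}{\left(\left(i \omega + 5\right)^{2} + 4\right)^{2}}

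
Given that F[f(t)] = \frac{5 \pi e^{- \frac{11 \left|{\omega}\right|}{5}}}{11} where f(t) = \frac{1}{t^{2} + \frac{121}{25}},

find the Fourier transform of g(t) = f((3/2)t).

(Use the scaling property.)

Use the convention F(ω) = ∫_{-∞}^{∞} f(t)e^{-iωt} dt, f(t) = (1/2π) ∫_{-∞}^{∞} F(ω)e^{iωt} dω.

F[g](ω) = \frac{10 \pi e^{- \frac{22 \left|{\omega}\right|}{15}}}{33}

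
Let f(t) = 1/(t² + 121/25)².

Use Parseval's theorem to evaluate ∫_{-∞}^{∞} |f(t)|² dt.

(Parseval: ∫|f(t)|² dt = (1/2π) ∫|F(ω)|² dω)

∫|f(t)|² dt = \frac{390625 \pi}{311794736}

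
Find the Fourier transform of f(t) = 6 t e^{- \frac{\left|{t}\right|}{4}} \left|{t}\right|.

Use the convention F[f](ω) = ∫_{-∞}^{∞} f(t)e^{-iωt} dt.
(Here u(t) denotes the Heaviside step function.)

F(ω) = \frac{6144 i \omega \left(16 \omega^{2} - 3\right)}{\left(16 \omega^{2} + 1\right)^{3}}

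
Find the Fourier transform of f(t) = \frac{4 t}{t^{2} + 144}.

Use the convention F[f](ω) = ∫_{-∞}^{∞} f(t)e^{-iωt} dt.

F(ω) = - 4 i \pi e^{- 12 \left|{\omega}\right|} \operatorname{sign}{\left(\omega \right)}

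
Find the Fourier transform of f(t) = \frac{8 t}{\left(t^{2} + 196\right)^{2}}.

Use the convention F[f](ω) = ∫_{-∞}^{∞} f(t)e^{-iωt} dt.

F(ω) = - \frac{2 i \pi \omega e^{- 14 \left|{\omega}\right|}}{7}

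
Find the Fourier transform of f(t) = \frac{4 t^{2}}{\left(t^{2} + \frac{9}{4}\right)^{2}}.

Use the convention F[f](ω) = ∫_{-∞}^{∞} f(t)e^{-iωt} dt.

F(ω) = \frac{2 \pi \left(2 - 3 \left|{\omega}\right|\right) e^{- \frac{3 \left|{\omega}\right|}{2}}}{3}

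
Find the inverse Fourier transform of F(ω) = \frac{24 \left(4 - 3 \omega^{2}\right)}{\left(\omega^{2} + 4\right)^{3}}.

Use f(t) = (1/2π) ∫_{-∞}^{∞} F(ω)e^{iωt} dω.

f(t) = 3 t^{2} e^{- 2 \left|{t}\right|}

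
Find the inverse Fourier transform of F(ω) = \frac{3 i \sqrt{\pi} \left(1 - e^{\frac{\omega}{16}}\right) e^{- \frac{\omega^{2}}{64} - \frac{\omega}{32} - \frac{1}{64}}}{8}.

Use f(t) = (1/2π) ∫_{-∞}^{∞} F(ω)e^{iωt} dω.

f(t) = 3 e^{- 16 t^{2}} \sin{\left(t \right)}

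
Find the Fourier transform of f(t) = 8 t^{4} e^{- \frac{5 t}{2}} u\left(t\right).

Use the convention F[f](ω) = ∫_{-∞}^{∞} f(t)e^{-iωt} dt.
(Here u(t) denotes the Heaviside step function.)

F(ω) = \frac{6144}{\left(2 i \omega + 5\right)^{5}}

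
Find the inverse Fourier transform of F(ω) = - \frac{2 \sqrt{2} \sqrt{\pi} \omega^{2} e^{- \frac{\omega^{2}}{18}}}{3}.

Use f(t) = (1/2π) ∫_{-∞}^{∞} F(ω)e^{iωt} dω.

f(t) = 9 \left(18 t^{2} - 2\right) e^{- \frac{9 t^{2}}{2}}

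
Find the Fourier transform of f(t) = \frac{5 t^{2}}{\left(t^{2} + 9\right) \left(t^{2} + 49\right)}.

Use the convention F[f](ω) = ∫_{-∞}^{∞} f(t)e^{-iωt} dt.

F(ω) = \frac{\pi \left(7 - 3 e^{4 \left|{\omega}\right|}\right) e^{- 7 \left|{\omega}\right|}}{8}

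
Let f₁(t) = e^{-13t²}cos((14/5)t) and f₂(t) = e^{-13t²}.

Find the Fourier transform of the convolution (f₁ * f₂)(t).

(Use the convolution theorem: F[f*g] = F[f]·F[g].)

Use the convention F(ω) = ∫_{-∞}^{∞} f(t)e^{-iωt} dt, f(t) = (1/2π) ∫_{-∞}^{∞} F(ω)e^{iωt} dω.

F[f₁*f₂](ω) = \frac{\pi \left(e^{\frac{14 \omega}{65}} + 1\right) e^{- \frac{\omega^{2}}{26} - \frac{7 \omega}{65} - \frac{49}{325}}}{26}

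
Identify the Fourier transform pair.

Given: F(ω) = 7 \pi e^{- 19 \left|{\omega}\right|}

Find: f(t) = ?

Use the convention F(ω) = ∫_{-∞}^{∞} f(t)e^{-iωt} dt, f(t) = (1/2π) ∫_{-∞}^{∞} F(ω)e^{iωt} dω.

f(t) = \frac{133}{t^{2} + 361}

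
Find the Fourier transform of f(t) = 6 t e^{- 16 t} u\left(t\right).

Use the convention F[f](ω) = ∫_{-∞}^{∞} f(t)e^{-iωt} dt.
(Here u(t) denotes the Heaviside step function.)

F(ω) = \frac{6}{\left(i \omega + 16\right)^{2}}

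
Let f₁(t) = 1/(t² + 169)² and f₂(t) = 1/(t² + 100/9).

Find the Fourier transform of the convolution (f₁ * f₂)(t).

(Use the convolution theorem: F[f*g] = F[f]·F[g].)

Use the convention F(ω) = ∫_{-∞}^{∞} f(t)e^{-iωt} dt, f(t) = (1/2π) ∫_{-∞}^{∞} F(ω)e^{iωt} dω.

F[f₁*f₂](ω) = \frac{3 \pi^{2} \left(13 \left|{\omega}\right| + 1\right) e^{- \frac{49 \left|{\omega}\right|}{3}}}{43940}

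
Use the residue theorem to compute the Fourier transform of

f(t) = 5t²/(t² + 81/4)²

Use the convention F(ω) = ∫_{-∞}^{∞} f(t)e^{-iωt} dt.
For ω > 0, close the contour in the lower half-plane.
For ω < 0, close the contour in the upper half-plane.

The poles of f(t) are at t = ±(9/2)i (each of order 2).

Let g(z) = f(z)e^{-iωz}; for large |z| the factor e^{-iωz} decays in the lower half-plane when ω > 0 and in the upper half-plane when ω < 0.

Case ω > 0 (lower half-plane, clockwise contour ⇒ F(ω) = -2πi·ΣRes):
  Res_{z = - \frac{9 i}{2}} g(z) = \frac{5 i \left(2 - 9 \omega\right) e^{- \frac{9 \omega}{2}}}{36} (pole of order 2)
  F(ω) = -2πi·ΣRes = \frac{5 \pi \left(2 - 9 \omega\right) e^{- \frac{9 \omega}{2}}}{18}

Case ω < 0 (upper half-plane, counterclockwise contour ⇒ F(ω) = +2πi·ΣRes):
  Res_{z = \frac{9 i}{2}} g(z) = \frac{5 i \left(- 9 \omega - 2\right) e^{\frac{9 \omega}{2}}}{36} (pole of order 2)
  F(ω) = 2πi·ΣRes = \frac{5 \pi \left(9 \omega + 2\right) e^{\frac{9 \omega}{2}}}{18}

Both cases combine into a single formula in |ω|:

F(ω) = \frac{5 \pi \left(2 - 9 \left|{\omega}\right|\right) e^{- \frac{9 \left|{\omega}\right|}{2}}}{18}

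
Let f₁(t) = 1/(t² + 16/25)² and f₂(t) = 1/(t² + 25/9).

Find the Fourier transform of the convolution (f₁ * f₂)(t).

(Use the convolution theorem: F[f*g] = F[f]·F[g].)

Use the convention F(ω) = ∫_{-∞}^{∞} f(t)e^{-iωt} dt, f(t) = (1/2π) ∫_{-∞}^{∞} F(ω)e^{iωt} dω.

F[f₁*f₂](ω) = \frac{15 \pi^{2} \left(4 \left|{\omega}\right| + 5\right) e^{- \frac{37 \left|{\omega}\right|}{15}}}{128}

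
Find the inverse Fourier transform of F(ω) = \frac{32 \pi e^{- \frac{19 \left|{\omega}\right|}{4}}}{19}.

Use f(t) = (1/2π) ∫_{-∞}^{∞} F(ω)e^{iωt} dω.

f(t) = \frac{8}{t^{2} + \frac{361}{16}}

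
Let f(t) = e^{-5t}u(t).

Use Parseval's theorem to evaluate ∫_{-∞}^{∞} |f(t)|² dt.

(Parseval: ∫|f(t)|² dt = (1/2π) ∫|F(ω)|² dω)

∫|f(t)|² dt = \frac{1}{10}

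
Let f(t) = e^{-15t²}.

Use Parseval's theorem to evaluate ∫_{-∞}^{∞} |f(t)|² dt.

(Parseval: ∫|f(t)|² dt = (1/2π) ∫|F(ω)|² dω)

∫|f(t)|² dt = \frac{\sqrt{30} \sqrt{\pi}}{30}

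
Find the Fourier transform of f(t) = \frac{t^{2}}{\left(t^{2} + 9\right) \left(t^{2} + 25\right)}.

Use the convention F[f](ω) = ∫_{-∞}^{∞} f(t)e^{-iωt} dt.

F(ω) = \frac{\pi \left(5 - 3 e^{2 \left|{\omega}\right|}\right) e^{- 5 \left|{\omega}\right|}}{16}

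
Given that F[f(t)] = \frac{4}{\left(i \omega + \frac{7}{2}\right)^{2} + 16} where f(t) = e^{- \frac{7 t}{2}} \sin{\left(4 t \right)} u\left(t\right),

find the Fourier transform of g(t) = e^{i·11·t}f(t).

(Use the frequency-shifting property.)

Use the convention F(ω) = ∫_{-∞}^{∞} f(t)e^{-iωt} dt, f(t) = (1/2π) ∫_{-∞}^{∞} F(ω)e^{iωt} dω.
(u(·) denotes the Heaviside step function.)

F[g](ω) = \frac{16}{\left(2 i \left(\omega - 11\right) + 7\right)^{2} + 64}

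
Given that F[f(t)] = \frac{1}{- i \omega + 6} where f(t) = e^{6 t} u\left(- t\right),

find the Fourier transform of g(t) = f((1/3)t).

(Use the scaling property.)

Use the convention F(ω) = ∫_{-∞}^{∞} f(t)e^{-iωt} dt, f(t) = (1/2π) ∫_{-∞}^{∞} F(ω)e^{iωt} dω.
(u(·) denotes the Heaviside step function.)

F[g](ω) = \frac{i}{\omega + 2 i}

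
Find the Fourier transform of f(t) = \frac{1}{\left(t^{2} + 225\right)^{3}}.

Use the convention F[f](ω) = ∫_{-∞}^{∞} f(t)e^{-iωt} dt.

F(ω) = \frac{\pi \left(75 \omega^{2} + 15 \left|{\omega}\right| + 1\right) e^{- 15 \left|{\omega}\right|}}{2025000}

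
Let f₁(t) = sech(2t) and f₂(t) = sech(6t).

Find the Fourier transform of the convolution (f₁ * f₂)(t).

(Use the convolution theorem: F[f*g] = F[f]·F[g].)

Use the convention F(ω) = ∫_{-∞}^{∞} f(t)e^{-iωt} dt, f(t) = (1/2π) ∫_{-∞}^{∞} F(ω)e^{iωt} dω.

F[f₁*f₂](ω) = \frac{\pi^{2}}{12 \cosh{\left(\frac{\pi \omega}{12} \right)} \cosh{\left(\frac{\pi \omega}{4} \right)}}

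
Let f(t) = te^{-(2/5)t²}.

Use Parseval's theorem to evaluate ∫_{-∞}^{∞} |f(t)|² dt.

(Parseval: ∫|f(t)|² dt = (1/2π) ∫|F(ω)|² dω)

∫|f(t)|² dt = \frac{5 \sqrt{5} \sqrt{\pi}}{16}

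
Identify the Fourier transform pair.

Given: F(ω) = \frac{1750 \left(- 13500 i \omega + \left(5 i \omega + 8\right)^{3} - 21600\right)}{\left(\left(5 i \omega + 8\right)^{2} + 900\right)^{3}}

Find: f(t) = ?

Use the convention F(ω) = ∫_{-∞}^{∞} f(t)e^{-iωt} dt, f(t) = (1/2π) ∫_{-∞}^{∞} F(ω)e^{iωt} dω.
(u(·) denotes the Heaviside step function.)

f(t) = 7 t^{2} e^{- \frac{8 t}{5}} \cos{\left(6 t \right)} u\left(t\right)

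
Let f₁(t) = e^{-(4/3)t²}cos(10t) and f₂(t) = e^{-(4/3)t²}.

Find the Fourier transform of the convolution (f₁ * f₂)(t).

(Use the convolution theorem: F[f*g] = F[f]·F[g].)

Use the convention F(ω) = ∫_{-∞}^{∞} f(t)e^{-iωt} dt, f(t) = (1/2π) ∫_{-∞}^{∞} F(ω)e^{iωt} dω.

F[f₁*f₂](ω) = \frac{3 \pi \left(e^{\frac{15 \omega}{2}} + 1\right) e^{- \frac{3 \omega^{2}}{8} - \frac{15 \omega}{4} - \frac{75}{4}}}{8}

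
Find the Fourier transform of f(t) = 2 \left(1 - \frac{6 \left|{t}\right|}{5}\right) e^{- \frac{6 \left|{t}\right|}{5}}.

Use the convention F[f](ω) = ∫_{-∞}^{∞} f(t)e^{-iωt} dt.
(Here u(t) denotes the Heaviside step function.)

F(ω) = \frac{6000 \omega^{2}}{\left(25 \omega^{2} + 36\right)^{2}}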